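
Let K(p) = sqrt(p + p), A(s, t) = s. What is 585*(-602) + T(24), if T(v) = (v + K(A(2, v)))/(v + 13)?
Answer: -13030264/37 ≈ -3.5217e+5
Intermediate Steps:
K(p) = sqrt(2)*sqrt(p) (K(p) = sqrt(2*p) = sqrt(2)*sqrt(p))
T(v) = (2 + v)/(13 + v) (T(v) = (v + sqrt(2)*sqrt(2))/(v + 13) = (v + 2)/(13 + v) = (2 + v)/(13 + v))
585*(-602) + T(24) = 585*(-602) + (2 + 24)/(13 + 24) = -352170 + 26/37 = -13030264/37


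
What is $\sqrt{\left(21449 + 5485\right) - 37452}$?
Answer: $i \sqrt{10518} \approx 102.56 i$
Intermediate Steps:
$\sqrt{\left(21449 + 5485\right) - 37452} = \sqrt{26934 - 37452} = \sqrt{-10518} = i \sqrt{10518}$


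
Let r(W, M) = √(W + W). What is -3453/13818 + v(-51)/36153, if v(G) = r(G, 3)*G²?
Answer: -1151/4606 + 289*I*√102/4017 ≈ -0.24989 + 0.7266*I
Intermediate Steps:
r(W, M) = √2*√W (r(W, M) = √(2*W) = √2*√W)
v(G) = √2*G^(5/2) (v(G) = (√2*√G)*G² = √2*G^(5/2))
-3453/13818 + v(-51)/36153 = -3453/13818 + (√2*(-51)^(5/2))/36153 = -3453*1/13818 + (√2*(2601*I*√51))*(1/36153) = -1151/4606 + (2601*I*√102)*(1/36153) = -1151/4606 + 289*I*√102/4017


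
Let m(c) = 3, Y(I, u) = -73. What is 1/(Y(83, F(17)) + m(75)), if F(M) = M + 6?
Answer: -1/70 ≈ -0.014286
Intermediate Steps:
F(M) = 6 + M
1/(Y(83, F(17)) + m(75)) = 1/(-73 + 3) = 1/(-70) = -1/70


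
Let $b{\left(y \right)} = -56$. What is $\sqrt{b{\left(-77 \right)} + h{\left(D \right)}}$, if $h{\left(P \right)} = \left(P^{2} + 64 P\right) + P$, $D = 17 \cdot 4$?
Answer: $2 \sqrt{2247} \approx 94.805$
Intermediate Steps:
$D = 68$
$h{\left(P \right)} = P^{2} + 65 P$
$\sqrt{b{\left(-77 \right)} + h{\left(D \right)}} = \sqrt{-56 + 68 \left(65 + 68\right)} = \sqrt{-56 + 68 \cdot 133} = \sqrt{-56 + 9044} = \sqrt{8988} = 2 \sqrt{2247}$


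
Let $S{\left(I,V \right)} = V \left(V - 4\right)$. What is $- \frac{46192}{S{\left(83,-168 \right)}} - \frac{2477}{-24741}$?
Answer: $- \frac{22317935}{14894082} \approx -1.4984$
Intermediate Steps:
$S{\left(I,V \right)} = V \left(-4 + V\right)$
$- \frac{46192}{S{\left(83,-168 \right)}} - \frac{2477}{-24741} = - \frac{46192}{\left(-168\right) \left(-4 - 168\right)} - \frac{2477}{-24741} = - \frac{46192}{\left(-168\right) \left(-172\right)} - - \frac{2477}{24741} = - \frac{46192}{28896} + \frac{2477}{24741} = \left(-46192\right) \frac{1}{28896} + \frac{2477}{24741} = - \frac{2887}{1806} + \frac{2477}{24741} = - \frac{22317935}{14894082}$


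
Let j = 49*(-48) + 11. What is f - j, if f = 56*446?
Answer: 27317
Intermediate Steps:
f = 24976
j = -2341 (j = -2352 + 11 = -2341)
f - j = 24976 - 1*(-2341) = 24976 + 2341 = 27317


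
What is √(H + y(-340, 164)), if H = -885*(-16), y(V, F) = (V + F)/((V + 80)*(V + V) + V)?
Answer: 2*√6889311131235/44115 ≈ 119.00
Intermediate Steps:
y(V, F) = (F + V)/(V + 2*V*(80 + V)) (y(V, F) = (F + V)/((80 + V)*(2*V) + V) = (F + V)/(2*V*(80 + V) + V) = (F + V)/(V + 2*V*(80 + V)))
H = 14160
√(H + y(-340, 164)) = √(14160 + (164 - 340)/((-340)*(161 + 2*(-340)))) = √(14160 - 1/340*(-176)/(161 - 680)) = √(14160 - 1/340*(-176)/(-519)) = √(14160 - 1/340*(-1/519)*(-176)) = √(14160 - 44/44115) = √(624668356/44115) = 2*√6889311131235/44115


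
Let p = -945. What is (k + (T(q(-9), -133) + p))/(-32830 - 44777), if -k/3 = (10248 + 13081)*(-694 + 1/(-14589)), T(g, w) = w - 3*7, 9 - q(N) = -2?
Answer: -236195344906/377402841 ≈ -625.84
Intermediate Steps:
q(N) = 11 (q(N) = 9 - 1*(-2) = 9 + 2 = 11)
T(g, w) = -21 + w (T(g, w) = w - 21 = -21 + w)
k = 236200689343/4863 (k = -3*(10248 + 13081)*(-694 + 1/(-14589)) = -69987*(-694 - 1/14589) = -69987*(-10124767)/14589 = -3*(-236200689343/14589) = 236200689343/4863 ≈ 4.8571e+7)
(k + (T(q(-9), -133) + p))/(-32830 - 44777) = (236200689343/4863 + ((-21 - 133) - 945))/(-32830 - 44777) = (236200689343/4863 + (-154 - 945))/(-77607) = (236200689343/4863 - 1099)*(-1/77607) = (236195344906/4863)*(-1/77607) = -236195344906/377402841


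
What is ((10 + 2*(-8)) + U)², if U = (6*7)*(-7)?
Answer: 90000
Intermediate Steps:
U = -294 (U = 42*(-7) = -294)
((10 + 2*(-8)) + U)² = ((10 + 2*(-8)) - 294)² = ((10 - 16) - 294)² = (-6 - 294)² = (-300)² = 90000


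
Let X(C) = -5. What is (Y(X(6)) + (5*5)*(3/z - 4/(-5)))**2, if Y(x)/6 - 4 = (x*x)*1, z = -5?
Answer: 32041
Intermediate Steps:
Y(x) = 24 + 6*x**2 (Y(x) = 24 + 6*((x*x)*1) = 24 + 6*(x**2*1) = 24 + 6*x**2)
(Y(X(6)) + (5*5)*(3/z - 4/(-5)))**2 = ((24 + 6*(-5)**2) + (5*5)*(3/(-5) - 4/(-5)))**2 = ((24 + 6*25) + 25*(3*(-1/5) - 4*(-1/5)))**2 = ((24 + 150) + 25*(-3/5 + 4/5))**2 = (174 + 25*(1/5))**2 = (174 + 5)**2 = 179**2 = 32041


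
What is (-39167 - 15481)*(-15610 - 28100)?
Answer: 2388664080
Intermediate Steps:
(-39167 - 15481)*(-15610 - 28100) = -54648*(-43710) = 2388664080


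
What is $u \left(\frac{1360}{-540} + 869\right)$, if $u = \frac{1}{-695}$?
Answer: $- \frac{4679}{3753} \approx -1.2467$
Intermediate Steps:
$u = - \frac{1}{695} \approx -0.0014388$
$u \left(\frac{1360}{-540} + 869\right) = - \frac{\frac{1360}{-540} + 869}{695} = - \frac{1360 \left(- \frac{1}{540}\right) + 869}{695} = - \frac{- \frac{68}{27} + 869}{695} = \left(- \frac{1}{695}\right) \frac{23395}{27} = - \frac{4679}{3753}$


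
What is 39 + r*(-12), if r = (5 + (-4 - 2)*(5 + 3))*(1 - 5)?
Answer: -2025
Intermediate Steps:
r = 172 (r = (5 - 6*8)*(-4) = (5 - 48)*(-4) = -43*(-4) = 172)
39 + r*(-12) = 39 + 172*(-12) = 39 - 2064 = -2025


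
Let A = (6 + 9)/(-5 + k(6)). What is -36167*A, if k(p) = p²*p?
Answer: -542505/211 ≈ -2571.1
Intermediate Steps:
k(p) = p³
A = 15/211 (A = (6 + 9)/(-5 + 6³) = 15/(-5 + 216) = 15/211 ≈ 0.071090)
-36167*A = -36167*15/211 = -542505/211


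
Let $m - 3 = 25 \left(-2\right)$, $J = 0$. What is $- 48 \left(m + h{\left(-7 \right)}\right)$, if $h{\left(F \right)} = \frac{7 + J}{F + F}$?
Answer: $2280$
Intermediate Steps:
$m = -47$ ($m = 3 + 25 \left(-2\right) = 3 - 50 = -47$)
$h{\left(F \right)} = \frac{7}{2 F}$ ($h{\left(F \right)} = \frac{7 + 0}{F + F} = \frac{7}{2 F}$)
$- 48 \left(m + h{\left(-7 \right)}\right) = - 48 \left(-47 + \frac{7}{2 \left(-7\right)}\right) = - 48 \left(-47 + \frac{7}{2} \left(- \frac{1}{7}\right)\right) = - 48 \left(-47 - \frac{1}{2}\right) = \left(-48\right) \left(- \frac{95}{2}\right) = 2280$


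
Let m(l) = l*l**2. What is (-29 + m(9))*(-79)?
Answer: -55300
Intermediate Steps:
m(l) = l**3
(-29 + m(9))*(-79) = (-29 + 9**3)*(-79) = (-29 + 729)*(-79) = 700*(-79) = -55300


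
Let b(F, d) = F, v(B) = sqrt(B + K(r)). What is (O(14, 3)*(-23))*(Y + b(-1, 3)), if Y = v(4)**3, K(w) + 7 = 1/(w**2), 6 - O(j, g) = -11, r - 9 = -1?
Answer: 391 + 74681*I*sqrt(191)/512 ≈ 391.0 + 2015.8*I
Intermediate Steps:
r = 8 (r = 9 - 1 = 8)
O(j, g) = 17 (O(j, g) = 6 - 1*(-11) = 6 + 11 = 17)
K(w) = -7 + w**(-2) (K(w) = -7 + 1/(w**2) = -7 + w**(-2))
v(B) = sqrt(-447/64 + B) (v(B) = sqrt(B + (-7 + 8**(-2))) = sqrt(B + (-7 + 1/64)) = sqrt(B - 447/64) = sqrt(-447/64 + B))
Y = -191*I*sqrt(191)/512 (Y = (sqrt(-447 + 64*4)/8)**3 = (sqrt(-447 + 256)/8)**3 = (sqrt(-191)/8)**3 = ((I*sqrt(191))/8)**3 = (I*sqrt(191)/8)**3 = -191*I*sqrt(191)/512 ≈ -5.1556*I)
(O(14, 3)*(-23))*(Y + b(-1, 3)) = (17*(-23))*(-191*I*sqrt(191)/512 - 1) = -391*(-1 - 191*I*sqrt(191)/512) = 391 + 74681*I*sqrt(191)/512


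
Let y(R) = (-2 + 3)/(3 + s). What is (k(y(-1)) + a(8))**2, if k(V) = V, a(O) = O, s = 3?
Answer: 2401/36 ≈ 66.694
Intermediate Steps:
y(R) = 1/6 (y(R) = (-2 + 3)/(3 + 3) = 1/6)
(k(y(-1)) + a(8))**2 = (1/6 + 8)**2 = (49/6)**2 = 2401/36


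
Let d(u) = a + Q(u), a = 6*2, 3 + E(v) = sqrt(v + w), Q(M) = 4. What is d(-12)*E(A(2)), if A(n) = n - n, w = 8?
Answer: -48 + 32*sqrt(2) ≈ -2.7452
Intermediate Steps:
A(n) = 0
E(v) = -3 + sqrt(8 + v) (E(v) = -3 + sqrt(v + 8) = -3 + sqrt(8 + v))
a = 12
d(u) = 16 (d(u) = 12 + 4 = 16)
d(-12)*E(A(2)) = 16*(-3 + sqrt(8 + 0)) = 16*(-3 + sqrt(8)) = 16*(-3 + 2*sqrt(2)) = -48 + 32*sqrt(2)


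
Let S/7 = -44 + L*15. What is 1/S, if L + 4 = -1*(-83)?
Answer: 1/7987 ≈ 0.00012520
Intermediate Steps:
L = 79 (L = -4 - 1*(-83) = -4 + 83 = 79)
S = 7987 (S = 7*(-44 + 79*15) = 7*(-44 + 1185) = 7*1141 = 7987)
1/S = 1/7987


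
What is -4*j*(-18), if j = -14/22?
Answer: -504/11 ≈ -45.818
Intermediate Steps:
j = -7/11 (j = -14*1/22 = -7/11 ≈ -0.63636)
-4*j*(-18) = -4*(-7/11)*(-18) = (28/11)*(-18) = -504/11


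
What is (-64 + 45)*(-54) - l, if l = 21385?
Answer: -20359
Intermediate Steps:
(-64 + 45)*(-54) - l = (-64 + 45)*(-54) - 1*21385 = -19*(-54) - 21385 = 1026 - 21385 = -20359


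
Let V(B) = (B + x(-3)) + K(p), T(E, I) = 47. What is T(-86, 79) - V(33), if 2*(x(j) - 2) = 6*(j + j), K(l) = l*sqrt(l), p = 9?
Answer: 3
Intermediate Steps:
K(l) = l**(3/2)
x(j) = 2 + 6*j (x(j) = 2 + (6*(j + j))/2 = 2 + (6*(2*j))/2 = 2 + (12*j)/2 = 2 + 6*j)
V(B) = 11 + B (V(B) = (B + (2 + 6*(-3))) + 9**(3/2) = (B + (2 - 18)) + 27 = (B - 16) + 27 = (-16 + B) + 27 = 11 + B)
T(-86, 79) - V(33) = 47 - (11 + 33) = 47 - 1*44 = 47 - 44 = 3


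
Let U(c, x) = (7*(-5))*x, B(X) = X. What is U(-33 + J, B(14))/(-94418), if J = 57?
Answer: 245/47209 ≈ 0.0051897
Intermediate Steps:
U(c, x) = -35*x
U(-33 + J, B(14))/(-94418) = -35*14/(-94418) = -490*(-1/94418) = 245/47209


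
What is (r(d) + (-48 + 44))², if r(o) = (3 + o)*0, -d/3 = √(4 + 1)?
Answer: 16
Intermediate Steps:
d = -3*√5 (d = -3*√(4 + 1) = -3*√5 ≈ -6.7082)
r(o) = 0
(r(d) + (-48 + 44))² = (0 + (-48 + 44))² = (0 - 4)² = (-4)² = 16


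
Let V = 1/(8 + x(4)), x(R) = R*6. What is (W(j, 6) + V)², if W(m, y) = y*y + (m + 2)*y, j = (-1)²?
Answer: 2989441/1024 ≈ 2919.4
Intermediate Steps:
x(R) = 6*R
V = 1/32 (V = 1/(8 + 6*4) = 1/(8 + 24) = 1/32 ≈ 0.031250)
j = 1
W(m, y) = y² + y*(2 + m) (W(m, y) = y² + (2 + m)*y = y² + y*(2 + m))
(W(j, 6) + V)² = (6*(2 + 1 + 6) + 1/32)² = (6*9 + 1/32)² = (54 + 1/32)² = (1729/32)² = 2989441/1024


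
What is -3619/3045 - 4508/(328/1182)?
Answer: -289755992/17835 ≈ -16246.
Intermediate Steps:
-3619/3045 - 4508/(328/1182) = -3619*1/3045 - 4508/(328*(1/1182)) = -517/435 - 4508/164/591 = -517/435 - 4508*591/164 = -517/435 - 666057/41 = -289755992/17835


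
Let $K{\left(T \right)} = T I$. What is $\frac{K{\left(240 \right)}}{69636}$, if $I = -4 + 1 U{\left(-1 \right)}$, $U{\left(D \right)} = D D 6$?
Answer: $\frac{40}{5803} \approx 0.006893$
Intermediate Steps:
$U{\left(D \right)} = 6 D^{2}$ ($U{\left(D \right)} = D^{2} \cdot 6 = 6 D^{2}$)
$I = 2$ ($I = -4 + 1 \cdot 6 \left(-1\right)^{2} = -4 + 1 \cdot 6 \cdot 1 = -4 + 1 \cdot 6 = -4 + 6 = 2$)
$K{\left(T \right)} = 2 T$ ($K{\left(T \right)} = T 2 = 2 T$)
$\frac{K{\left(240 \right)}}{69636} = \frac{2 \cdot 240}{69636} = 480 \cdot \frac{1}{69636} = \frac{40}{5803}$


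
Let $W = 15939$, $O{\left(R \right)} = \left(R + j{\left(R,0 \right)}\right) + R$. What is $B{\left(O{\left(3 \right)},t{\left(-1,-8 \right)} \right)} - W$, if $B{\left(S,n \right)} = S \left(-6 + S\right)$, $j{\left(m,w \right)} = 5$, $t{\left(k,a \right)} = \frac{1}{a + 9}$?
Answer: $-15884$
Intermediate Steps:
$t{\left(k,a \right)} = \frac{1}{9 + a}$
$O{\left(R \right)} = 5 + 2 R$ ($O{\left(R \right)} = \left(R + 5\right) + R = \left(5 + R\right) + R = 5 + 2 R$)
$B{\left(O{\left(3 \right)},t{\left(-1,-8 \right)} \right)} - W = \left(5 + 2 \cdot 3\right) \left(-6 + \left(5 + 2 \cdot 3\right)\right) - 15939 = \left(5 + 6\right) \left(-6 + \left(5 + 6\right)\right) - 15939 = 11 \left(-6 + 11\right) - 15939 = 11 \cdot 5 - 15939 = 55 - 15939 = -15884$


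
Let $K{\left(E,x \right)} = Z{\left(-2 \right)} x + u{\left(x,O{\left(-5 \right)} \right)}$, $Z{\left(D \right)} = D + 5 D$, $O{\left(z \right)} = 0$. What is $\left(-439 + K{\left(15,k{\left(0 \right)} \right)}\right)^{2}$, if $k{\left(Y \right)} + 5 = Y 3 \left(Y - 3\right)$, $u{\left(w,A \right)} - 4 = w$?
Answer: $144400$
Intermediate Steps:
$u{\left(w,A \right)} = 4 + w$
$Z{\left(D \right)} = 6 D$
$k{\left(Y \right)} = -5 + 3 Y \left(-3 + Y\right)$ ($k{\left(Y \right)} = -5 + Y 3 \left(Y - 3\right) = -5 + 3 Y \left(-3 + Y\right)$)
$K{\left(E,x \right)} = 4 - 11 x$ ($K{\left(E,x \right)} = 6 \left(-2\right) x + \left(4 + x\right) = - 12 x + \left(4 + x\right) = 4 - 11 x$)
$\left(-439 + K{\left(15,k{\left(0 \right)} \right)}\right)^{2} = \left(-439 - \left(-4 + 11 \left(-5 - 0 + 3 \cdot 0^{2}\right)\right)\right)^{2} = \left(-439 - \left(-4 + 11 \left(-5 + 0 + 3 \cdot 0\right)\right)\right)^{2} = \left(-439 - \left(-4 + 11 \left(-5 + 0 + 0\right)\right)\right)^{2} = \left(-439 + \left(4 - -55\right)\right)^{2} = \left(-439 + \left(4 + 55\right)\right)^{2} = \left(-439 + 59\right)^{2} = \left(-380\right)^{2} = 144400$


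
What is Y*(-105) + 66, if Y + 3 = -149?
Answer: 16026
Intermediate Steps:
Y = -152 (Y = -3 - 149 = -152)
Y*(-105) + 66 = -152*(-105) + 66 = 15960 + 66 = 16026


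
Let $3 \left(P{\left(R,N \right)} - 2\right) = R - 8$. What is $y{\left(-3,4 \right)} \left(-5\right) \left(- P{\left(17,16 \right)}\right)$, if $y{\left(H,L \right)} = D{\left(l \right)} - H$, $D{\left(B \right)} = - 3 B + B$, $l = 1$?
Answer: $25$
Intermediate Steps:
$P{\left(R,N \right)} = - \frac{2}{3} + \frac{R}{3}$ ($P{\left(R,N \right)} = 2 + \frac{R - 8}{3} = 2 + \frac{-8 + R}{3} = 2 + \left(- \frac{8}{3} + \frac{R}{3}\right) = - \frac{2}{3} + \frac{R}{3}$)
$D{\left(B \right)} = - 2 B$
$y{\left(H,L \right)} = -2 - H$ ($y{\left(H,L \right)} = \left(-2\right) 1 - H = -2 - H$)
$y{\left(-3,4 \right)} \left(-5\right) \left(- P{\left(17,16 \right)}\right) = \left(-2 - -3\right) \left(-5\right) \left(- (- \frac{2}{3} + \frac{1}{3} \cdot 17)\right) = \left(-2 + 3\right) \left(-5\right) \left(- (- \frac{2}{3} + \frac{17}{3})\right) = 1 \left(-5\right) \left(\left(-1\right) 5\right) = \left(-5\right) \left(-5\right) = 25$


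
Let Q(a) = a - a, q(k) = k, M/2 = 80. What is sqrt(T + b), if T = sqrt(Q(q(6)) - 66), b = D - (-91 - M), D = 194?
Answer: sqrt(445 + I*sqrt(66)) ≈ 21.096 + 0.1926*I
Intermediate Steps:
M = 160 (M = 2*80 = 160)
Q(a) = 0
b = 445 (b = 194 - (-91 - 1*160) = 194 - (-91 - 160) = 194 - 1*(-251) = 194 + 251 = 445)
T = I*sqrt(66) (T = sqrt(0 - 66) = sqrt(-66) = I*sqrt(66) ≈ 8.124*I)
sqrt(T + b) = sqrt(I*sqrt(66) + 445) = sqrt(445 + I*sqrt(66))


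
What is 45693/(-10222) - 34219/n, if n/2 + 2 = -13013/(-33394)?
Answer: 5837930019671/549688050 ≈ 10620.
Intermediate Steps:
n = -53775/16697 (n = -4 + 2*(-13013/(-33394)) = -4 + 2*(-13013*(-1/33394)) = -4 + 2*(13013/33394) = -4 + 13013/16697 = -53775/16697 ≈ -3.2206)
45693/(-10222) - 34219/n = 45693/(-10222) - 34219/(-53775/16697) = 45693*(-1/10222) - 34219*(-16697/53775) = -45693/10222 + 571354643/53775 = 5837930019671/549688050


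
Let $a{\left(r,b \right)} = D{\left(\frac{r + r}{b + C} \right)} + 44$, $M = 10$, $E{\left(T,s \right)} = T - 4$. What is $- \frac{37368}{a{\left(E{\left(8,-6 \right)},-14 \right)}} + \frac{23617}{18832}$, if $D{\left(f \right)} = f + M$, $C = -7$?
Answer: $- \frac{670518407}{963856} \approx -695.66$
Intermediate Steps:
$E{\left(T,s \right)} = -4 + T$ ($E{\left(T,s \right)} = T - 4 = -4 + T$)
$D{\left(f \right)} = 10 + f$ ($D{\left(f \right)} = f + 10 = 10 + f$)
$a{\left(r,b \right)} = 54 + \frac{2 r}{-7 + b}$ ($a{\left(r,b \right)} = \left(10 + \frac{r + r}{b - 7}\right) + 44 = \left(10 + \frac{2 r}{-7 + b}\right) + 44 = 54 + \frac{2 r}{-7 + b}$)
$- \frac{37368}{a{\left(E{\left(8,-6 \right)},-14 \right)}} + \frac{23617}{18832} = - \frac{37368}{2 \frac{1}{-7 - 14} \left(-189 + \left(-4 + 8\right) + 27 \left(-14\right)\right)} + \frac{23617}{18832} = - \frac{37368}{2 \frac{1}{-21} \left(-189 + 4 - 378\right)} + 23617 \cdot \frac{1}{18832} = - \frac{37368}{2 \left(- \frac{1}{21}\right) \left(-563\right)} + \frac{2147}{1712} = - \frac{37368}{\frac{1126}{21}} + \frac{2147}{1712} = \left(-37368\right) \frac{21}{1126} + \frac{2147}{1712} = - \frac{392364}{563} + \frac{2147}{1712} = - \frac{670518407}{963856}$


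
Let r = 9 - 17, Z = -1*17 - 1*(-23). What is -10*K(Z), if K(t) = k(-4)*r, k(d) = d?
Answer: -320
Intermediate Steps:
Z = 6 (Z = -17 + 23 = 6)
r = -8
K(t) = 32 (K(t) = -4*(-8) = 32)
-10*K(Z) = -10*32 = -320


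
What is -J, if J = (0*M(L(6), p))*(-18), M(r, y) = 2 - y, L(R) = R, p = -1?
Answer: 0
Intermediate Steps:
J = 0 (J = (0*(2 - 1*(-1)))*(-18) = (0*(2 + 1))*(-18) = (0*3)*(-18) = 0*(-18) = 0)
-J = -1*0 = 0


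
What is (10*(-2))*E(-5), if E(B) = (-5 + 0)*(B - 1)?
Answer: -600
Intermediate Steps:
E(B) = 5 - 5*B (E(B) = -5*(-1 + B) = 5 - 5*B)
(10*(-2))*E(-5) = (10*(-2))*(5 - 5*(-5)) = -20*(5 + 25) = -20*30 = -600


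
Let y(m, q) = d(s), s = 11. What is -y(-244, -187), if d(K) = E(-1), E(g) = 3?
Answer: -3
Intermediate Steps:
d(K) = 3
y(m, q) = 3
-y(-244, -187) = -1*3 = -3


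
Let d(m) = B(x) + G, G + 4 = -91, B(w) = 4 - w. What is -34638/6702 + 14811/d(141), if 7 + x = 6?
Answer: -5687819/33510 ≈ -169.73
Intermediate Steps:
x = -1 (x = -7 + 6 = -1)
G = -95 (G = -4 - 91 = -95)
d(m) = -90 (d(m) = (4 - 1*(-1)) - 95 = (4 + 1) - 95 = 5 - 95 = -90)
-34638/6702 + 14811/d(141) = -34638/6702 + 14811/(-90) = -34638*1/6702 + 14811*(-1/90) = -5773/1117 - 4937/30 = -5687819/33510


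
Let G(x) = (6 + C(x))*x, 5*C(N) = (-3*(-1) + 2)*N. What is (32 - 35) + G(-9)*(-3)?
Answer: -84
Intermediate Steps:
C(N) = N (C(N) = ((-3*(-1) + 2)*N)/5 = ((3 + 2)*N)/5 = (5*N)/5 = N)
G(x) = x*(6 + x) (G(x) = (6 + x)*x = x*(6 + x))
(32 - 35) + G(-9)*(-3) = (32 - 35) - 9*(6 - 9)*(-3) = -3 - 9*(-3)*(-3) = -3 + 27*(-3) = -3 - 81 = -84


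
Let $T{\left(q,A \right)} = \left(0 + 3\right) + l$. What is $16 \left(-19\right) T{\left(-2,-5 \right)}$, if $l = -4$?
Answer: $304$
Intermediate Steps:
$T{\left(q,A \right)} = -1$ ($T{\left(q,A \right)} = \left(0 + 3\right) - 4 = 3 - 4 = -1$)
$16 \left(-19\right) T{\left(-2,-5 \right)} = 16 \left(-19\right) \left(-1\right) = \left(-304\right) \left(-1\right) = 304$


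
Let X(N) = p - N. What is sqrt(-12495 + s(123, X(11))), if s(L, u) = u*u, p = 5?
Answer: I*sqrt(12459) ≈ 111.62*I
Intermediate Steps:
X(N) = 5 - N
s(L, u) = u**2
sqrt(-12495 + s(123, X(11))) = sqrt(-12495 + (5 - 1*11)**2) = sqrt(-12495 + (5 - 11)**2) = sqrt(-12495 + (-6)**2) = sqrt(-12495 + 36) = sqrt(-12459) = I*sqrt(12459)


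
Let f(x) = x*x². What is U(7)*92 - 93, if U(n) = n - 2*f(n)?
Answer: -62561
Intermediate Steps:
f(x) = x³
U(n) = n - 2*n³
U(7)*92 - 93 = (7 - 2*7³)*92 - 93 = (7 - 2*343)*92 - 93 = (7 - 686)*92 - 93 = -679*92 - 93 = -62468 - 93 = -62561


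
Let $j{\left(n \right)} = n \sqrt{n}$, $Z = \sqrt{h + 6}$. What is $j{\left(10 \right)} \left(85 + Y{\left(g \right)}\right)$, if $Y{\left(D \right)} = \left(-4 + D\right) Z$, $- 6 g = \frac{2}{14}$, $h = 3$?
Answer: $\frac{5105 \sqrt{10}}{7} \approx 2306.2$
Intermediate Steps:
$Z = 3$ ($Z = \sqrt{3 + 6} = \sqrt{9} = 3$)
$j{\left(n \right)} = n^{\frac{3}{2}}$
$g = - \frac{1}{42}$ ($g = - \frac{2 \cdot \frac{1}{14}}{6} = \left(- \frac{1}{6}\right) \frac{1}{7} = - \frac{1}{42} \approx -0.02381$)
$Y{\left(D \right)} = -12 + 3 D$ ($Y{\left(D \right)} = \left(-4 + D\right) 3 = -12 + 3 D$)
$j{\left(10 \right)} \left(85 + Y{\left(g \right)}\right) = 10^{\frac{3}{2}} \left(85 + \left(-12 + 3 \left(- \frac{1}{42}\right)\right)\right) = 10 \sqrt{10} \left(85 - \frac{169}{14}\right) = 10 \sqrt{10} \cdot \frac{1021}{14} = \frac{5105 \sqrt{10}}{7}$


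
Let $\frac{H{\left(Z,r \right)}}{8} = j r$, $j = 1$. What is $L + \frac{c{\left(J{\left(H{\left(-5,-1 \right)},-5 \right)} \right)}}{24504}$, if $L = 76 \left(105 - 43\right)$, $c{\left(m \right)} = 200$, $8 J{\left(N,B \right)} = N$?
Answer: $\frac{14432881}{3063} \approx 4712.0$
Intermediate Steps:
$H{\left(Z,r \right)} = 8 r$ ($H{\left(Z,r \right)} = 8 \cdot 1 r = 8 r$)
$J{\left(N,B \right)} = \frac{N}{8}$
$L = 4712$ ($L = 76 \cdot 62 = 4712$)
$L + \frac{c{\left(J{\left(H{\left(-5,-1 \right)},-5 \right)} \right)}}{24504} = 4712 + \frac{200}{24504} = 4712 + 200 \cdot \frac{1}{24504} = 4712 + \frac{25}{3063} = \frac{14432881}{3063}$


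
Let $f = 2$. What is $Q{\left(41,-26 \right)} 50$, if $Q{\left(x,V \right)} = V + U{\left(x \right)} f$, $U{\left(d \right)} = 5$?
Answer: $-800$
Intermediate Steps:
$Q{\left(x,V \right)} = 10 + V$ ($Q{\left(x,V \right)} = V + 5 \cdot 2 = V + 10 = 10 + V$)
$Q{\left(41,-26 \right)} 50 = \left(10 - 26\right) 50 = \left(-16\right) 50 = -800$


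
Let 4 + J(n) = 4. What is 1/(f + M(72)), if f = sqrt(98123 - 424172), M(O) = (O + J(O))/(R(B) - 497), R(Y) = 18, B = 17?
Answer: -11496/24936337931 - 229441*I*sqrt(326049)/74809013793 ≈ -4.6101e-7 - 0.0017513*I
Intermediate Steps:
J(n) = 0 (J(n) = -4 + 4 = 0)
M(O) = -O/479 (M(O) = (O + 0)/(18 - 497) = O/(-479) = O*(-1/479) = -O/479)
f = I*sqrt(326049) (f = sqrt(-326049) = I*sqrt(326049) ≈ 571.01*I)
1/(f + M(72)) = 1/(I*sqrt(326049) - 1/479*72) = 1/(I*sqrt(326049) - 72/479) = 1/(-72/479 + I*sqrt(326049))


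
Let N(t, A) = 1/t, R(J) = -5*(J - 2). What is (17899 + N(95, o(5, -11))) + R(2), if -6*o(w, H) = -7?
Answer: 1700406/95 ≈ 17899.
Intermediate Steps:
o(w, H) = 7/6 (o(w, H) = -⅙*(-7) = 7/6)
R(J) = 10 - 5*J (R(J) = -5*(-2 + J) = 10 - 5*J)
(17899 + N(95, o(5, -11))) + R(2) = (17899 + 1/95) + (10 - 5*2) = (17899 + 1/95) + (10 - 10) = 1700406/95 + 0 = 1700406/95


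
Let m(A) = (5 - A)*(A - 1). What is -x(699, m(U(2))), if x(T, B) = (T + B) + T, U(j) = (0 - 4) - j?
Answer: -1321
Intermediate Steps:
U(j) = -4 - j
m(A) = (-1 + A)*(5 - A) (m(A) = (5 - A)*(-1 + A) = (-1 + A)*(5 - A))
x(T, B) = B + 2*T (x(T, B) = (B + T) + T = B + 2*T)
-x(699, m(U(2))) = -((-5 - (-4 - 1*2)² + 6*(-4 - 1*2)) + 2*699) = -((-5 - (-4 - 2)² + 6*(-4 - 2)) + 1398) = -((-5 - 1*(-6)² + 6*(-6)) + 1398) = -((-5 - 1*36 - 36) + 1398) = -((-5 - 36 - 36) + 1398) = -(-77 + 1398) = -1*1321 = -1321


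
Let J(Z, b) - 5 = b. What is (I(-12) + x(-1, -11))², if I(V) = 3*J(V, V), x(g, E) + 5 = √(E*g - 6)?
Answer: (-26 + √5)² ≈ 564.72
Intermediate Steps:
J(Z, b) = 5 + b
x(g, E) = -5 + √(-6 + E*g) (x(g, E) = -5 + √(E*g - 6) = -5 + √(-6 + E*g))
I(V) = 15 + 3*V (I(V) = 3*(5 + V) = 15 + 3*V)
(I(-12) + x(-1, -11))² = ((15 + 3*(-12)) + (-5 + √(-6 - 11*(-1))))² = ((15 - 36) + (-5 + √(-6 + 11)))² = (-21 + (-5 + √5))² = (-26 + √5)²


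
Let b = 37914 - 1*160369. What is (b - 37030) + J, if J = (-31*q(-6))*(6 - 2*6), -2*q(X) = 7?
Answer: -160136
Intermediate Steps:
b = -122455 (b = 37914 - 160369 = -122455)
q(X) = -7/2 (q(X) = -½*7 = -7/2)
J = -651 (J = (-31*(-7/2))*(6 - 2*6) = 217*(6 - 12)/2 = (217/2)*(-6) = -651)
(b - 37030) + J = (-122455 - 37030) - 651 = -159485 - 651 = -160136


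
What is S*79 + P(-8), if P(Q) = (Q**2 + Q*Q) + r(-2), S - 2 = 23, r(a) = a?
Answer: 2101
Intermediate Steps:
S = 25 (S = 2 + 23 = 25)
P(Q) = -2 + 2*Q**2 (P(Q) = (Q**2 + Q*Q) - 2 = (Q**2 + Q**2) - 2 = 2*Q**2 - 2 = -2 + 2*Q**2)
S*79 + P(-8) = 25*79 + (-2 + 2*(-8)**2) = 1975 + (-2 + 2*64) = 1975 + (-2 + 128) = 1975 + 126 = 2101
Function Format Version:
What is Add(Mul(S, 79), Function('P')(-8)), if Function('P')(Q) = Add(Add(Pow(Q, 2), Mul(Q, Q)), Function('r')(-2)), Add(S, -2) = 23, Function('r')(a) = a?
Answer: 2101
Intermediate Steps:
S = 25 (S = Add(2, 23) = 25)
Function('P')(Q) = Add(-2, Mul(2, Pow(Q, 2))) (Function('P')(Q) = Add(Add(Pow(Q, 2), Mul(Q, Q)), -2) = Add(Add(Pow(Q, 2), Pow(Q, 2)), -2) = Add(Mul(2, Pow(Q, 2)), -2) = Add(-2, Mul(2, Pow(Q, 2))))
Add(Mul(S, 79), Function('P')(-8)) = Add(Mul(25, 79), Add(-2, Mul(2, Pow(-8, 2)))) = Add(1975, Add(-2, Mul(2, 64))) = Add(1975, Add(-2, 128)) = Add(1975, 126) = 2101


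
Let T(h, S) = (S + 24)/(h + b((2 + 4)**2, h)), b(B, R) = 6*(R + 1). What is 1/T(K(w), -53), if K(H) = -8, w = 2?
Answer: 50/29 ≈ 1.7241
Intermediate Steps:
b(B, R) = 6 + 6*R (b(B, R) = 6*(1 + R) = 6 + 6*R)
T(h, S) = (24 + S)/(6 + 7*h) (T(h, S) = (S + 24)/(h + (6 + 6*h)) = (24 + S)/(6 + 7*h))
1/T(K(w), -53) = 1/((24 - 53)/(6 + 7*(-8))) = 1/(-29/(6 - 56)) = 1/(-29/(-50)) = 1/(-1/50*(-29)) = 1/(29/50) = 50/29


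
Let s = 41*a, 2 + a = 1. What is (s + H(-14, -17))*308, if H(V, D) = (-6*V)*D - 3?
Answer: -453376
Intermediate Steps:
a = -1 (a = -2 + 1 = -1)
H(V, D) = -3 - 6*D*V (H(V, D) = -6*D*V - 3 = -3 - 6*D*V)
s = -41 (s = 41*(-1) = -41)
(s + H(-14, -17))*308 = (-41 + (-3 - 6*(-17)*(-14)))*308 = (-41 + (-3 - 1428))*308 = (-41 - 1431)*308 = -1472*308 = -453376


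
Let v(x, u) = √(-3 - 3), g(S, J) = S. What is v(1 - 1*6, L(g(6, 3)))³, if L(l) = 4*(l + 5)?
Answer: -6*I*√6 ≈ -14.697*I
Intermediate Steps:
L(l) = 20 + 4*l (L(l) = 4*(5 + l) = 20 + 4*l)
v(x, u) = I*√6 (v(x, u) = √(-6) = I*√6)
v(1 - 1*6, L(g(6, 3)))³ = (I*√6)³ = -6*I*√6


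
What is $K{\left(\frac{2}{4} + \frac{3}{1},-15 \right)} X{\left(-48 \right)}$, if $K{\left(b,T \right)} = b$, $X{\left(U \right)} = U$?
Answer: $-168$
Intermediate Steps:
$K{\left(\frac{2}{4} + \frac{3}{1},-15 \right)} X{\left(-48 \right)} = \left(\frac{2}{4} + \frac{3}{1}\right) \left(-48\right) = \left(2 \cdot \frac{1}{4} + 3 \cdot 1\right) \left(-48\right) = \left(\frac{1}{2} + 3\right) \left(-48\right) = \frac{7}{2} \left(-48\right) = -168$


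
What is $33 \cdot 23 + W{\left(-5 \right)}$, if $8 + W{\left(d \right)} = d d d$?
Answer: $626$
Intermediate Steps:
$W{\left(d \right)} = -8 + d^{3}$ ($W{\left(d \right)} = -8 + d d d = -8 + d^{2} d = -8 + d^{3}$)
$33 \cdot 23 + W{\left(-5 \right)} = 33 \cdot 23 + \left(-8 + \left(-5\right)^{3}\right) = 759 - 133 = 626$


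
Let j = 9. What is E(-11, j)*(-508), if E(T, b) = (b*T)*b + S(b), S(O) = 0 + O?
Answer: 448056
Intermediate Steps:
S(O) = O
E(T, b) = b + T*b² (E(T, b) = (b*T)*b + b = (T*b)*b + b = T*b² + b = b + T*b²)
E(-11, j)*(-508) = (9*(1 - 11*9))*(-508) = (9*(1 - 99))*(-508) = (9*(-98))*(-508) = -882*(-508) = 448056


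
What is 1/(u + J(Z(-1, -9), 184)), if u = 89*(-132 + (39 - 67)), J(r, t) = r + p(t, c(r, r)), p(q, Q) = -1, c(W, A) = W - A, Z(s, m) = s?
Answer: -1/14242 ≈ -7.0215e-5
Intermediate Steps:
J(r, t) = -1 + r (J(r, t) = r - 1 = -1 + r)
u = -14240 (u = 89*(-132 - 28) = 89*(-160) = -14240)
1/(u + J(Z(-1, -9), 184)) = 1/(-14240 + (-1 - 1)) = 1/(-14240 - 2) = 1/(-14242) = -1/14242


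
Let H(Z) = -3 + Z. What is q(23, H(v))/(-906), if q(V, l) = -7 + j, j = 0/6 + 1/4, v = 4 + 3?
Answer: 9/1208 ≈ 0.0074503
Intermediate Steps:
v = 7
j = ¼ (j = 0*(⅙) + 1*(¼) = 0 + ¼ = ¼ ≈ 0.25000)
q(V, l) = -27/4 (q(V, l) = -7 + ¼ = -27/4)
q(23, H(v))/(-906) = -27/4/(-906) = -27/4*(-1/906) = 9/1208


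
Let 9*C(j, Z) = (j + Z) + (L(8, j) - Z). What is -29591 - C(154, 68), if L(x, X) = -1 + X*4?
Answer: -267088/9 ≈ -29676.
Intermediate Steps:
L(x, X) = -1 + 4*X
C(j, Z) = -⅑ + 5*j/9 (C(j, Z) = ((j + Z) + ((-1 + 4*j) - Z))/9 = ((Z + j) + (-1 - Z + 4*j))/9 = (-1 + 5*j)/9 = -⅑ + 5*j/9)
-29591 - C(154, 68) = -29591 - (-⅑ + (5/9)*154) = -29591 - (-⅑ + 770/9) = -29591 - 1*769/9 = -29591 - 769/9 = -267088/9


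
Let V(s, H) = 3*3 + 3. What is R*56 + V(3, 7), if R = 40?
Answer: 2252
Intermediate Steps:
V(s, H) = 12 (V(s, H) = 9 + 3 = 12)
R*56 + V(3, 7) = 40*56 + 12 = 2240 + 12 = 2252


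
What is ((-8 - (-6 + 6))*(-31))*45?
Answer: 11160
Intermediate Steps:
((-8 - (-6 + 6))*(-31))*45 = ((-8 - 1*0)*(-31))*45 = ((-8 + 0)*(-31))*45 = -8*(-31)*45 = 248*45 = 11160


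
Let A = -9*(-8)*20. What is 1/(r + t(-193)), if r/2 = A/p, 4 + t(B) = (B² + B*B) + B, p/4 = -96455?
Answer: 19291/1433340447 ≈ 1.3459e-5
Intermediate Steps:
p = -385820 (p = 4*(-96455) = -385820)
A = 1440 (A = 72*20 = 1440)
t(B) = -4 + B + 2*B² (t(B) = -4 + ((B² + B*B) + B) = -4 + ((B² + B²) + B) = -4 + (2*B² + B) = -4 + (B + 2*B²) = -4 + B + 2*B²)
r = -144/19291 (r = 2*(1440/(-385820)) = 2*(1440*(-1/385820)) = 2*(-72/19291) = -144/19291 ≈ -0.0074646)
1/(r + t(-193)) = 1/(-144/19291 + (-4 - 193 + 2*(-193)²)) = 1/(-144/19291 + (-4 - 193 + 2*37249)) = 1/(-144/19291 + (-4 - 193 + 74498)) = 1/(-144/19291 + 74301) = 1/(1433340447/19291) = 19291/1433340447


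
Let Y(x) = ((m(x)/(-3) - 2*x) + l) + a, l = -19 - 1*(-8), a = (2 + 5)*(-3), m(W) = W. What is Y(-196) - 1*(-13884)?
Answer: 42928/3 ≈ 14309.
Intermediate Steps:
a = -21 (a = 7*(-3) = -21)
l = -11 (l = -19 + 8 = -11)
Y(x) = -32 - 7*x/3 (Y(x) = ((x/(-3) - 2*x) - 11) - 21 = ((x*(-⅓) - 2*x) - 11) - 21 = ((-x/3 - 2*x) - 11) - 21 = (-7*x/3 - 11) - 21 = (-11 - 7*x/3) - 21 = -32 - 7*x/3)
Y(-196) - 1*(-13884) = (-32 - 7/3*(-196)) - 1*(-13884) = (-32 + 1372/3) + 13884 = 1276/3 + 13884 = 42928/3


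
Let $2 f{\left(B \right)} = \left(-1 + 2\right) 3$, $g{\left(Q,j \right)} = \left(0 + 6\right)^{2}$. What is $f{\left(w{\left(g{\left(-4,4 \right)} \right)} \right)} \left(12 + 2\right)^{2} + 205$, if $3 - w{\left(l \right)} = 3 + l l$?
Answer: $499$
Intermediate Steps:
$g{\left(Q,j \right)} = 36$ ($g{\left(Q,j \right)} = 6^{2} = 36$)
$w{\left(l \right)} = - l^{2}$ ($w{\left(l \right)} = 3 - \left(3 + l l\right) = 3 - \left(3 + l^{2}\right) = - l^{2}$)
$f{\left(B \right)} = \frac{3}{2}$ ($f{\left(B \right)} = \frac{\left(-1 + 2\right) 3}{2} = \frac{1 \cdot 3}{2} = \frac{1}{2} \cdot 3 = \frac{3}{2}$)
$f{\left(w{\left(g{\left(-4,4 \right)} \right)} \right)} \left(12 + 2\right)^{2} + 205 = \frac{3 \left(12 + 2\right)^{2}}{2} + 205 = \frac{3 \cdot 14^{2}}{2} + 205 = \frac{3}{2} \cdot 196 + 205 = 294 + 205 = 499$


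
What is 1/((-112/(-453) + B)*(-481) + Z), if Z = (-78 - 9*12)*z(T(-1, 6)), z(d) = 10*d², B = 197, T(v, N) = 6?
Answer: -453/73311673 ≈ -6.1791e-6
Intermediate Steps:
Z = -66960 (Z = (-78 - 9*12)*(10*6²) = (-78 - 108)*(10*36) = -186*360 = -66960)
1/((-112/(-453) + B)*(-481) + Z) = 1/((-112/(-453) + 197)*(-481) - 66960) = 1/((-112*(-1/453) + 197)*(-481) - 66960) = 1/((112/453 + 197)*(-481) - 66960) = 1/((89353/453)*(-481) - 66960) = 1/(-42978793/453 - 66960) = 1/(-73311673/453) = -453/73311673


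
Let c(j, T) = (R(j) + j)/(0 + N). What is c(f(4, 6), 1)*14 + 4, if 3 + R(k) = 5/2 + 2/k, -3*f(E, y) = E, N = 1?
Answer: -128/3 ≈ -42.667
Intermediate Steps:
f(E, y) = -E/3
R(k) = -½ + 2/k (R(k) = -3 + (5/2 + 2/k) = -½ + 2/k)
c(j, T) = j + (4 - j)/(2*j) (c(j, T) = ((4 - j)/(2*j) + j)/(0 + 1) = (j + (4 - j)/(2*j))/1 = (j + (4 - j)/(2*j))*1 = j + (4 - j)/(2*j))
c(f(4, 6), 1)*14 + 4 = (-½ - ⅓*4 + 2/((-⅓*4)))*14 + 4 = (-½ - 4/3 + 2/(-4/3))*14 + 4 = (-½ - 4/3 + 2*(-¾))*14 + 4 = (-½ - 4/3 - 3/2)*14 + 4 = -10/3*14 + 4 = -140/3 + 4 = -128/3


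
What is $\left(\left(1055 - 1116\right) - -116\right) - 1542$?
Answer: $-1487$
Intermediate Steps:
$\left(\left(1055 - 1116\right) - -116\right) - 1542 = \left(-61 + \left(-4 + 120\right)\right) - 1542 = \left(-61 + 116\right) - 1542 = 55 - 1542 = -1487$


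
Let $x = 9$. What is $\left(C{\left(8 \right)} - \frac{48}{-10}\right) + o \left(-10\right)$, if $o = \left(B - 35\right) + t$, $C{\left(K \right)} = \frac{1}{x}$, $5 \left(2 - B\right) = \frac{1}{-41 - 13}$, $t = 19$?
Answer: $\frac{19558}{135} \approx 144.87$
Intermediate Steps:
$B = \frac{541}{270}$ ($B = 2 - \frac{1}{5 \left(-41 - 13\right)} = 2 - \frac{1}{5 \left(-54\right)} = 2 - - \frac{1}{270} = 2 + \frac{1}{270} = \frac{541}{270} \approx 2.0037$)
$C{\left(K \right)} = \frac{1}{9}$
$o = - \frac{3779}{270}$ ($o = \left(\frac{541}{270} - 35\right) + 19 = - \frac{8909}{270} + 19 = - \frac{3779}{270} \approx -13.996$)
$\left(C{\left(8 \right)} - \frac{48}{-10}\right) + o \left(-10\right) = \left(\frac{1}{9} - \frac{48}{-10}\right) - - \frac{3779}{27} = \left(\frac{1}{9} - 48 \left(- \frac{1}{10}\right)\right) + \frac{3779}{27} = \left(\frac{1}{9} - - \frac{24}{5}\right) + \frac{3779}{27} = \left(\frac{1}{9} + \frac{24}{5}\right) + \frac{3779}{27} = \frac{221}{45} + \frac{3779}{27} = \frac{19558}{135}$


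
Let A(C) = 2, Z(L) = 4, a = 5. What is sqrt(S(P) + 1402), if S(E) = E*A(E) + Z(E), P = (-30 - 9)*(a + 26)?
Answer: 2*I*sqrt(253) ≈ 31.812*I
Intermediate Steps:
P = -1209 (P = (-30 - 9)*(5 + 26) = -39*31 = -1209)
S(E) = 4 + 2*E (S(E) = E*2 + 4 = 2*E + 4 = 4 + 2*E)
sqrt(S(P) + 1402) = sqrt((4 + 2*(-1209)) + 1402) = sqrt((4 - 2418) + 1402) = sqrt(-2414 + 1402) = sqrt(-1012) = 2*I*sqrt(253)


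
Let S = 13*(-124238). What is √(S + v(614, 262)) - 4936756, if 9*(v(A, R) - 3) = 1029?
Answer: -4936756 + I*√14534790/3 ≈ -4.9368e+6 + 1270.8*I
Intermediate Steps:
S = -1615094
v(A, R) = 352/3 (v(A, R) = 3 + (⅑)*1029 = 3 + 343/3 = 352/3)
√(S + v(614, 262)) - 4936756 = √(-1615094 + 352/3) - 4936756 = √(-4844930/3) - 4936756 = I*√14534790/3 - 4936756 = -4936756 + I*√14534790/3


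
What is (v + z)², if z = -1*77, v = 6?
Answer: 5041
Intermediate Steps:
z = -77
(v + z)² = (6 - 77)² = (-71)² = 5041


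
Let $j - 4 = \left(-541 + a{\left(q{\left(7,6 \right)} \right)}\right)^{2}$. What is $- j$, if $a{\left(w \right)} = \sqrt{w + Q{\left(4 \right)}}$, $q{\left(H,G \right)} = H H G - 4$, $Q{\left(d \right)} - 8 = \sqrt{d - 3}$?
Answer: $-292984 + 1082 \sqrt{299} \approx -2.7427 \cdot 10^{5}$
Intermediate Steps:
$Q{\left(d \right)} = 8 + \sqrt{-3 + d}$ ($Q{\left(d \right)} = 8 + \sqrt{d - 3} = 8 + \sqrt{-3 + d}$)
$q{\left(H,G \right)} = -4 + G H^{2}$ ($q{\left(H,G \right)} = H^{2} G - 4 = G H^{2} - 4 = -4 + G H^{2}$)
$a{\left(w \right)} = \sqrt{9 + w}$ ($a{\left(w \right)} = \sqrt{w + \left(8 + \sqrt{-3 + 4}\right)} = \sqrt{w + \left(8 + \sqrt{1}\right)} = \sqrt{w + \left(8 + 1\right)} = \sqrt{w + 9} = \sqrt{9 + w}$)
$j = 4 + \left(-541 + \sqrt{299}\right)^{2}$ ($j = 4 + \left(-541 + \sqrt{9 - \left(4 - 6 \cdot 7^{2}\right)}\right)^{2} = 4 + \left(-541 + \sqrt{9 + \left(-4 + 6 \cdot 49\right)}\right)^{2} = 4 + \left(-541 + \sqrt{9 + \left(-4 + 294\right)}\right)^{2} = 4 + \left(-541 + \sqrt{9 + 290}\right)^{2} = 4 + \left(-541 + \sqrt{299}\right)^{2} \approx 2.7427 \cdot 10^{5}$)
$- j = - (292984 - 1082 \sqrt{299}) = -292984 + 1082 \sqrt{299}$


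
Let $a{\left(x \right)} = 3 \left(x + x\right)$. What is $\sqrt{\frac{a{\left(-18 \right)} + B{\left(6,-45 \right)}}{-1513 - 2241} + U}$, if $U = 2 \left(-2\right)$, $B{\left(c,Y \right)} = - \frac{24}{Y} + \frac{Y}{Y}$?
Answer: $\frac{i \sqrt{12593337330}}{56310} \approx 1.9929 i$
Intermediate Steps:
$a{\left(x \right)} = 6 x$ ($a{\left(x \right)} = 3 \cdot 2 x = 6 x$)
$B{\left(c,Y \right)} = 1 - \frac{24}{Y}$ ($B{\left(c,Y \right)} = - \frac{24}{Y} + 1 = 1 - \frac{24}{Y}$)
$U = -4$
$\sqrt{\frac{a{\left(-18 \right)} + B{\left(6,-45 \right)}}{-1513 - 2241} + U} = \sqrt{\frac{6 \left(-18\right) + \frac{-24 - 45}{-45}}{-1513 - 2241} - 4} = \sqrt{\frac{-108 - - \frac{23}{15}}{-3754} - 4} = \sqrt{\left(-108 + \frac{23}{15}\right) \left(- \frac{1}{3754}\right) - 4} = \sqrt{\left(- \frac{1597}{15}\right) \left(- \frac{1}{3754}\right) - 4} = \sqrt{\frac{1597}{56310} - 4} = \sqrt{- \frac{223643}{56310}} = \frac{i \sqrt{12593337330}}{56310}$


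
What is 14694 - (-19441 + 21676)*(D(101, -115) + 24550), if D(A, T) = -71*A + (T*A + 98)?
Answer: -13086876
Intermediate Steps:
D(A, T) = 98 - 71*A + A*T (D(A, T) = -71*A + (A*T + 98) = -71*A + (98 + A*T) = 98 - 71*A + A*T)
14694 - (-19441 + 21676)*(D(101, -115) + 24550) = 14694 - (-19441 + 21676)*((98 - 71*101 + 101*(-115)) + 24550) = 14694 - 2235*((98 - 7171 - 11615) + 24550) = 14694 - 2235*(-18688 + 24550) = 14694 - 2235*5862 = 14694 - 1*13101570 = 14694 - 13101570 = -13086876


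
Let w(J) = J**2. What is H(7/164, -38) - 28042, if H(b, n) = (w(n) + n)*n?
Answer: -81470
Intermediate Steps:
H(b, n) = n*(n + n**2) (H(b, n) = (n**2 + n)*n = (n + n**2)*n = n*(n + n**2))
H(7/164, -38) - 28042 = (-38)**2*(1 - 38) - 28042 = 1444*(-37) - 28042 = -53428 - 28042 = -81470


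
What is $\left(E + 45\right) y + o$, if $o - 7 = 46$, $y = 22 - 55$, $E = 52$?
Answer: $-3148$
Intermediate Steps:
$y = -33$
$o = 53$ ($o = 7 + 46 = 53$)
$\left(E + 45\right) y + o = \left(52 + 45\right) \left(-33\right) + 53 = 97 \left(-33\right) + 53 = -3201 + 53 = -3148$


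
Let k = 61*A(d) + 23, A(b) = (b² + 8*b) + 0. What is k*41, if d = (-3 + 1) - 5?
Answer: -16564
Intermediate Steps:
d = -7 (d = -2 - 5 = -7)
A(b) = b² + 8*b
k = -404 (k = 61*(-7*(8 - 7)) + 23 = 61*(-7*1) + 23 = 61*(-7) + 23 = -427 + 23 = -404)
k*41 = -404*41 = -16564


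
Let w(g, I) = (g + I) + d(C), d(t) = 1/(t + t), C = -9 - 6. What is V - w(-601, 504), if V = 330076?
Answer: 9905191/30 ≈ 3.3017e+5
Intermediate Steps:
C = -15
d(t) = 1/(2*t)
w(g, I) = -1/30 + I + g (w(g, I) = (g + I) + (½)/(-15) = (I + g) + (½)*(-1/15) = (I + g) - 1/30 = -1/30 + I + g)
V - w(-601, 504) = 330076 - (-1/30 + 504 - 601) = 330076 - 1*(-2911/30) = 330076 + 2911/30 = 9905191/30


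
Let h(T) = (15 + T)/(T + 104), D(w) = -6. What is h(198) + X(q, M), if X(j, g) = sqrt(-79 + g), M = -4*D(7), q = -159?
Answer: 213/302 + I*sqrt(55) ≈ 0.7053 + 7.4162*I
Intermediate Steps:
h(T) = (15 + T)/(104 + T)
M = 24 (M = -4*(-6) = 24)
h(198) + X(q, M) = (15 + 198)/(104 + 198) + sqrt(-79 + 24) = 213/302 + sqrt(-55) = (1/302)*213 + I*sqrt(55) = 213/302 + I*sqrt(55)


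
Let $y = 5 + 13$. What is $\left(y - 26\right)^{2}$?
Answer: $64$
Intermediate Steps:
$y = 18$
$\left(y - 26\right)^{2} = \left(18 - 26\right)^{2} = \left(-8\right)^{2} = 64$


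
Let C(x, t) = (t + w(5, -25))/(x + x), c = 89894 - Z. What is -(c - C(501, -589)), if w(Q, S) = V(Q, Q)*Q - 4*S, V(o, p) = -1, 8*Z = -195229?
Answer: -458106857/4008 ≈ -1.1430e+5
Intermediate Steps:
Z = -195229/8 (Z = (1/8)*(-195229) = -195229/8 ≈ -24404.)
c = 914381/8 (c = 89894 - 1*(-195229/8) = 89894 + 195229/8 = 914381/8 ≈ 1.1430e+5)
w(Q, S) = -Q - 4*S
C(x, t) = (95 + t)/(2*x) (C(x, t) = (t + (-1*5 - 4*(-25)))/(x + x) = (t + (-5 + 100))/((2*x)) = (t + 95)*(1/(2*x)) = (95 + t)*(1/(2*x)) = (95 + t)/(2*x))
-(c - C(501, -589)) = -(914381/8 - (95 - 589)/(2*501)) = -(914381/8 - (-494)/(2*501)) = -(914381/8 - 1*(-247/501)) = -(914381/8 + 247/501) = -1*458106857/4008 = -458106857/4008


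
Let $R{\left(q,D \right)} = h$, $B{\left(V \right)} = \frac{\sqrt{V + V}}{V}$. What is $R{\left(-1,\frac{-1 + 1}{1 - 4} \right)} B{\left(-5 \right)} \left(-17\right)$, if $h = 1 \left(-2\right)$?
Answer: $- \frac{34 i \sqrt{10}}{5} \approx - 21.503 i$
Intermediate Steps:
$h = -2$
$B{\left(V \right)} = \frac{\sqrt{2}}{\sqrt{V}}$ ($B{\left(V \right)} = \frac{\sqrt{2 V}}{V} = \frac{\sqrt{2} \sqrt{V}}{V} = \frac{\sqrt{2}}{\sqrt{V}}$)
$R{\left(q,D \right)} = -2$
$R{\left(-1,\frac{-1 + 1}{1 - 4} \right)} B{\left(-5 \right)} \left(-17\right) = - 2 \frac{\sqrt{2}}{i \sqrt{5}} \left(-17\right) = - 2 \sqrt{2} \left(- \frac{i \sqrt{5}}{5}\right) \left(-17\right) = - 2 \left(- \frac{i \sqrt{10}}{5}\right) \left(-17\right) = \frac{2 i \sqrt{10}}{5} \left(-17\right) = - \frac{34 i \sqrt{10}}{5}$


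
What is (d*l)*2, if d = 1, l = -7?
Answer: -14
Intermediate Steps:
(d*l)*2 = (1*(-7))*2 = -7*2 = -14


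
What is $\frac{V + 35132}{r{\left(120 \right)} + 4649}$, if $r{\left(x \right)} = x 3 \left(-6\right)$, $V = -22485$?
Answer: $\frac{12647}{2489} \approx 5.0812$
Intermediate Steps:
$r{\left(x \right)} = - 18 x$ ($r{\left(x \right)} = 3 x \left(-6\right) = - 18 x$)
$\frac{V + 35132}{r{\left(120 \right)} + 4649} = \frac{-22485 + 35132}{\left(-18\right) 120 + 4649} = \frac{12647}{-2160 + 4649} = \frac{12647}{2489}$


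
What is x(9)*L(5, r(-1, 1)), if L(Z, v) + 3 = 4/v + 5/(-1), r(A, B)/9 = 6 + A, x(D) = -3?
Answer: 356/15 ≈ 23.733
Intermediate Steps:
r(A, B) = 54 + 9*A (r(A, B) = 9*(6 + A) = 54 + 9*A)
L(Z, v) = -8 + 4/v (L(Z, v) = -3 + (4/v + 5/(-1)) = -3 + (4/v + 5*(-1)) = -3 + (4/v - 5) = -3 + (-5 + 4/v) = -8 + 4/v)
x(9)*L(5, r(-1, 1)) = -3*(-8 + 4/(54 + 9*(-1))) = -3*(-8 + 4/(54 - 9)) = -3*(-8 + 4/45) = -3*(-356/45) = 356/15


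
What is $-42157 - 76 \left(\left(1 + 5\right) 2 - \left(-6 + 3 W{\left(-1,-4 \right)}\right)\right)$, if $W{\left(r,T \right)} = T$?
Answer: $-44437$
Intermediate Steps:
$-42157 - 76 \left(\left(1 + 5\right) 2 - \left(-6 + 3 W{\left(-1,-4 \right)}\right)\right) = -42157 - 76 \left(\left(1 + 5\right) 2 + \left(\left(-3\right) \left(-4\right) + 6\right)\right) = -42157 - 76 \left(6 \cdot 2 + \left(12 + 6\right)\right) = -42157 - 76 \left(12 + 18\right) = -42157 - 2280 = -44437$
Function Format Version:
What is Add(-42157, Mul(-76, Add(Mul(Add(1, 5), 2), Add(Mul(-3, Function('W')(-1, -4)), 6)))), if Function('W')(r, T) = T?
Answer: -44437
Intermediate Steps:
Add(-42157, Mul(-76, Add(Mul(Add(1, 5), 2), Add(Mul(-3, Function('W')(-1, -4)), 6)))) = Add(-42157, Mul(-76, Add(Mul(Add(1, 5), 2), Add(Mul(-3, -4), 6)))) = Add(-42157, Mul(-76, Add(Mul(6, 2), Add(12, 6)))) = Add(-42157, Mul(-76, Add(12, 18))) = Add(-42157, Mul(-76, 30)) = Add(-42157, -2280) = -44437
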